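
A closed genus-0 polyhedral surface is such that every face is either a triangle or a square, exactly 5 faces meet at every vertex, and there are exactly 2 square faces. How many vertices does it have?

Let x be the number of triangles; then F = 2 + x.
Edge–face incidences: 2E = 4·2 + 3·x = 8 + 3x.
Every vertex has degree 5, so 5V = 2E.
Euler: V − E + F = 2 ⇒ (2E)/5 − E + (2 + x) = 2.
Multiply by 10: 2·(2E) − 5·(2E) + 10·(2 + x) = 20, i.e. 20 + 10x − 3·(8 + 3x) = 20.
Collecting terms: x − 4 = 20, so x = 24.
Then 2E = 8 + 3·24 = 80, so E = 40, V = 2E/5 = 16, F = 2 + 24 = 26.

16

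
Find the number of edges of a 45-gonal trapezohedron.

The n-trapezohedron (dual of the n-antiprism) has V = 2·45 + 2 = 92, E = 4·45 = 180, F = 2·45 = 90.

180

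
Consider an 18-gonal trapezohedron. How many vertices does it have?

38

The n-trapezohedron (dual of the n-antiprism) has V = 2·18 + 2 = 38, E = 4·18 = 72, F = 2·18 = 36.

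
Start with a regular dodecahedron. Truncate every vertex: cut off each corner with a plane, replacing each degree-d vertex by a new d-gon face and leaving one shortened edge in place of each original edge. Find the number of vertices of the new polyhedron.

60

The base solid has V = 20, E = 30, F = 12.
Truncation replaces each original edge-end by a new vertex, so V′ = 2E = 60.
Each original edge survives, and each old vertex of degree d contributes d new edges; summing degrees gives Σd = 2E, so E′ = E + 2E = 3E = 90.
Each original face survives and each original vertex becomes one new face: F′ = F + V = 32.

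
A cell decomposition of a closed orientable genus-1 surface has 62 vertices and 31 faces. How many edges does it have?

For a closed orientable surface of genus 1, χ = 2 − 2·1 = 0.
E = V + F − (0) = 62 + 31 − (0) = 93.

93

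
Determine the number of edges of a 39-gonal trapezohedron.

156

The n-trapezohedron (dual of the n-antiprism) has V = 2·39 + 2 = 80, E = 4·39 = 156, F = 2·39 = 78.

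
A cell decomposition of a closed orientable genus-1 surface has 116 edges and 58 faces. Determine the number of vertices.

For a closed orientable surface of genus 1, χ = 2 − 2·1 = 0.
V = 0 + E − F = 0 + 116 − 58 = 58.

58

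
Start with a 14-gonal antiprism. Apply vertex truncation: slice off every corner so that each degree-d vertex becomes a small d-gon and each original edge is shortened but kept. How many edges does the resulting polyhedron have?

168

The base solid has V = 28, E = 56, F = 30.
Truncation replaces each original edge-end by a new vertex, so V′ = 2E = 112.
Each original edge survives, and each old vertex of degree d contributes d new edges; summing degrees gives Σd = 2E, so E′ = E + 2E = 3E = 168.
Each original face survives and each original vertex becomes one new face: F′ = F + V = 58.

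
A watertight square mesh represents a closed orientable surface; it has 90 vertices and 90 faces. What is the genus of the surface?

Every face is a square, so 2E = 4·90 = 360, giving E = 180.
χ = V − E + F = 90 − 180 + 90 = 0.
For a closed orientable surface χ = 2 − 2g, so g = (2 − (0))/2 = 1.

1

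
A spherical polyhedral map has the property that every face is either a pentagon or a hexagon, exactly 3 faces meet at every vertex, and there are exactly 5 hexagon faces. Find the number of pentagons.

Let x be the number of pentagons; then F = 5 + x.
Edge–face incidences: 2E = 6·5 + 5·x = 30 + 5x.
Every vertex has degree 3, so 3V = 2E.
Euler: V − E + F = 2 ⇒ (2E)/3 − E + (5 + x) = 2.
Multiply by 6: 2·(2E) − 3·(2E) + 6·(5 + x) = 12, i.e. 30 + 6x − (30 + 5x) = 12.
Collecting terms: x = 12.
Then 2E = 30 + 5·12 = 90, so E = 45, V = 2E/3 = 30, F = 5 + 12 = 17.

12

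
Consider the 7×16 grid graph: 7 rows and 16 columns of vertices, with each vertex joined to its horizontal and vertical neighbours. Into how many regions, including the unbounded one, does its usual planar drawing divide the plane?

91

The grid has V = 7·16 = 112 vertices and E = 7·15 + 16·6 = 201 edges.
F = 2 − V + E = 2 − 112 + 201 = 91.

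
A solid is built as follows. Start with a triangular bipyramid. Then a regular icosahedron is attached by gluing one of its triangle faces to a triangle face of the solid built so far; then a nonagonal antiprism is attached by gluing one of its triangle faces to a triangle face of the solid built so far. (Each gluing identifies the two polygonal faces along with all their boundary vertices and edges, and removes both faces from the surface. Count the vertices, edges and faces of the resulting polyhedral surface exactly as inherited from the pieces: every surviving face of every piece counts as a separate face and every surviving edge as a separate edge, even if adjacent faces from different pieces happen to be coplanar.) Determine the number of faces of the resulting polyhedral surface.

42

A triangular bipyramid: V=5, E=9, F=6.
Attach a regular icosahedron (V=12, E=30, F=20) along a 3-gon: merge 3 vertices and 3 edges, delete both glued faces → V=14, E=36, F=24.
Attach a nonagonal antiprism (V=18, E=36, F=20) along a 3-gon: merge 3 vertices and 3 edges, delete both glued faces → V=29, E=69, F=42.
Check: V − E + F = 29 − 69 + 42 = 2.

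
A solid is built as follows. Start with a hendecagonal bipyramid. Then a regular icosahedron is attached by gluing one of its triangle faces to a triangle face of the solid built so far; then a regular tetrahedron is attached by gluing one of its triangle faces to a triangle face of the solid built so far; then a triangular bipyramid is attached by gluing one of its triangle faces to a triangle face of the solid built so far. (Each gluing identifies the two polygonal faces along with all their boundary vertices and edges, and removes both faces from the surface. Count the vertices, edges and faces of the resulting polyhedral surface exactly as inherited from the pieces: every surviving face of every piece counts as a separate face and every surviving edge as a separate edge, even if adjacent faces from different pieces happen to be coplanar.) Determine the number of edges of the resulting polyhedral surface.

A hendecagonal bipyramid: V=13, E=33, F=22.
Attach a regular icosahedron (V=12, E=30, F=20) along a 3-gon: merge 3 vertices and 3 edges, delete both glued faces → V=22, E=60, F=40.
Attach a regular tetrahedron (V=4, E=6, F=4) along a 3-gon: merge 3 vertices and 3 edges, delete both glued faces → V=23, E=63, F=42.
Attach a triangular bipyramid (V=5, E=9, F=6) along a 3-gon: merge 3 vertices and 3 edges, delete both glued faces → V=25, E=69, F=46.
Check: V − E + F = 25 − 69 + 46 = 2.

69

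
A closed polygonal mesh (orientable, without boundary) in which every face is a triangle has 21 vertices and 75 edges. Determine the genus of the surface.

3

Every face is a triangle and each edge borders two faces, so 3F = 2·75, giving F = 50.
χ = V − E + F = 21 − 75 + 50 = -4.
For a closed orientable surface χ = 2 − 2g, so g = (2 − (-4))/2 = 3.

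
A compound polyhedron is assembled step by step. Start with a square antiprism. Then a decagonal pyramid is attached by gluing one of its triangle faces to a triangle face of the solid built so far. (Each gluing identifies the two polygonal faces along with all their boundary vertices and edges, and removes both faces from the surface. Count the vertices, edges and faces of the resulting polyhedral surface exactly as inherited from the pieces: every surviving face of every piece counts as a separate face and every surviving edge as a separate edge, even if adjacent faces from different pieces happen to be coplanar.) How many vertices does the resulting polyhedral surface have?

A square antiprism: V=8, E=16, F=10.
Attach a decagonal pyramid (V=11, E=20, F=11) along a 3-gon: merge 3 vertices and 3 edges, delete both glued faces → V=16, E=33, F=19.
Check: V − E + F = 16 − 33 + 19 = 2.

16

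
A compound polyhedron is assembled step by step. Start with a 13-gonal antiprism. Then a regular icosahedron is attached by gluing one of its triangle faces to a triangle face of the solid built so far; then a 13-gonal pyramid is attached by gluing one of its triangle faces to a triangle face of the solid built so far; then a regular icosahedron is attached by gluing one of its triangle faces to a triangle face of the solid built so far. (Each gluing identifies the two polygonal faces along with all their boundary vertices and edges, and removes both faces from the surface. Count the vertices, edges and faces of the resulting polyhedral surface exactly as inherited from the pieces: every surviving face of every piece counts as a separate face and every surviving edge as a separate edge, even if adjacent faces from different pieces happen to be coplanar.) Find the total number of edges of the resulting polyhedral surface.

129

A 13-gonal antiprism: V=26, E=52, F=28.
Attach a regular icosahedron (V=12, E=30, F=20) along a 3-gon: merge 3 vertices and 3 edges, delete both glued faces → V=35, E=79, F=46.
Attach a 13-gonal pyramid (V=14, E=26, F=14) along a 3-gon: merge 3 vertices and 3 edges, delete both glued faces → V=46, E=102, F=58.
Attach a regular icosahedron (V=12, E=30, F=20) along a 3-gon: merge 3 vertices and 3 edges, delete both glued faces → V=55, E=129, F=76.
Check: V − E + F = 55 − 129 + 76 = 2.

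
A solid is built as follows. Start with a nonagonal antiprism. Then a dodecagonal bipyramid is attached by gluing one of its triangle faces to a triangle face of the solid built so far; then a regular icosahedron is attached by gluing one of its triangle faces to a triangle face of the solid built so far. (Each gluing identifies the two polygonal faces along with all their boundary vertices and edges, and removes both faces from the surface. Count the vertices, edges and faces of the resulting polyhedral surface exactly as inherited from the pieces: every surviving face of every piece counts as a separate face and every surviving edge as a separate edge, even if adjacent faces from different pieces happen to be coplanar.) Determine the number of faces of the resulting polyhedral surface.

A nonagonal antiprism: V=18, E=36, F=20.
Attach a dodecagonal bipyramid (V=14, E=36, F=24) along a 3-gon: merge 3 vertices and 3 edges, delete both glued faces → V=29, E=69, F=42.
Attach a regular icosahedron (V=12, E=30, F=20) along a 3-gon: merge 3 vertices and 3 edges, delete both glued faces → V=38, E=96, F=60.
Check: V − E + F = 38 − 96 + 60 = 2.

60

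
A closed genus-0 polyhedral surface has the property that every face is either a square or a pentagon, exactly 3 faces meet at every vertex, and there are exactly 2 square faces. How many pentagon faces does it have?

8

Let x be the number of pentagons; then F = 2 + x.
Edge–face incidences: 2E = 4·2 + 5·x = 8 + 5x.
Every vertex has degree 3, so 3V = 2E.
Euler: V − E + F = 2 ⇒ (2E)/3 − E + (2 + x) = 2.
Multiply by 6: 2·(2E) − 3·(2E) + 6·(2 + x) = 12, i.e. 12 + 6x − (8 + 5x) = 12.
Collecting terms: x + 4 = 12, so x = 8.
Then 2E = 8 + 5·8 = 48, so E = 24, V = 2E/3 = 16, F = 2 + 8 = 10.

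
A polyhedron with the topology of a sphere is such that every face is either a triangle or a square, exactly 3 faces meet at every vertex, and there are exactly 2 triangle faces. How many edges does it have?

Let x be the number of squares; then F = 2 + x.
Edge–face incidences: 2E = 3·2 + 4·x = 6 + 4x.
Every vertex has degree 3, so 3V = 2E.
Euler: V − E + F = 2 ⇒ (2E)/3 − E + (2 + x) = 2.
Multiply by 6: 2·(2E) − 3·(2E) + 6·(2 + x) = 12, i.e. 12 + 6x − (6 + 4x) = 12.
Collecting terms: 2x + 6 = 12, so 2x = 6, so x = 3.
Then 2E = 6 + 4·3 = 18, so E = 9, V = 2E/3 = 6, F = 2 + 3 = 5.

9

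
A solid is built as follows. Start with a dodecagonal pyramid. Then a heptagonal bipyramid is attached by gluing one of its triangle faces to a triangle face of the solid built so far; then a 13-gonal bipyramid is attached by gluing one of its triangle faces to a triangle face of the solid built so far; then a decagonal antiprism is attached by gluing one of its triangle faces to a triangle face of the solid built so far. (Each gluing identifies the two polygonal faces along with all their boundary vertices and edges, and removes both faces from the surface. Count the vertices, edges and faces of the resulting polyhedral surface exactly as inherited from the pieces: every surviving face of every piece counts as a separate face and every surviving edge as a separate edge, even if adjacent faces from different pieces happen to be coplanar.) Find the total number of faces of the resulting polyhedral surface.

69

A dodecagonal pyramid: V=13, E=24, F=13.
Attach a heptagonal bipyramid (V=9, E=21, F=14) along a 3-gon: merge 3 vertices and 3 edges, delete both glued faces → V=19, E=42, F=25.
Attach a 13-gonal bipyramid (V=15, E=39, F=26) along a 3-gon: merge 3 vertices and 3 edges, delete both glued faces → V=31, E=78, F=49.
Attach a decagonal antiprism (V=20, E=40, F=22) along a 3-gon: merge 3 vertices and 3 edges, delete both glued faces → V=48, E=115, F=69.
Check: V − E + F = 48 − 115 + 69 = 2.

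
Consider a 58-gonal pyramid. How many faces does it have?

59

A pyramid on an n-gon base has one n-gon and n triangles: V = 58 + 1 = 59, E = 2·58 = 116, F = 58 + 1 = 59.
Check: V − E + F = 59 − 116 + 59 = 2.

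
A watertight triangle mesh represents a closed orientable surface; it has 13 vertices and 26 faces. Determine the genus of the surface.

Every face is a triangle, so 2E = 3·26 = 78, giving E = 39.
χ = V − E + F = 13 − 39 + 26 = 0.
For a closed orientable surface χ = 2 − 2g, so g = (2 − (0))/2 = 1.

1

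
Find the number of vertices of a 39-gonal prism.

A prism on an n-gon has two n-gon bases and n rectangular sides: V = 2·39 = 78, E = 3·39 = 117, F = 39 + 2 = 41.
Check: V − E + F = 78 − 117 + 41 = 2.

78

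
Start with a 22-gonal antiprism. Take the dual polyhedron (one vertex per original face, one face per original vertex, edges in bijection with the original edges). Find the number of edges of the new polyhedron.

88

The base solid has V = 44, E = 88, F = 46.
The dual swaps V and F and preserves E: V′ = F = 46, E′ = E = 88, F′ = V = 44.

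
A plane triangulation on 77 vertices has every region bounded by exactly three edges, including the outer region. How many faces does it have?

150

In a plane triangulation 3F = 2E and V − E + F = 2, so F = 2V − 4 = 2·77 − 4 = 150.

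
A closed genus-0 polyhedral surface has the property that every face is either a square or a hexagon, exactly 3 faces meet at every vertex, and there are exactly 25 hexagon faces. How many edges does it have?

Let x be the number of squares; then F = 25 + x.
Edge–face incidences: 2E = 6·25 + 4·x = 150 + 4x.
Every vertex has degree 3, so 3V = 2E.
Euler: V − E + F = 2 ⇒ (2E)/3 − E + (25 + x) = 2.
Multiply by 6: 2·(2E) − 3·(2E) + 6·(25 + x) = 12, i.e. 150 + 6x − (150 + 4x) = 12.
Collecting terms: 2x = 12, so x = 6.
Then 2E = 150 + 4·6 = 174, so E = 87, V = 2E/3 = 58, F = 25 + 6 = 31.

87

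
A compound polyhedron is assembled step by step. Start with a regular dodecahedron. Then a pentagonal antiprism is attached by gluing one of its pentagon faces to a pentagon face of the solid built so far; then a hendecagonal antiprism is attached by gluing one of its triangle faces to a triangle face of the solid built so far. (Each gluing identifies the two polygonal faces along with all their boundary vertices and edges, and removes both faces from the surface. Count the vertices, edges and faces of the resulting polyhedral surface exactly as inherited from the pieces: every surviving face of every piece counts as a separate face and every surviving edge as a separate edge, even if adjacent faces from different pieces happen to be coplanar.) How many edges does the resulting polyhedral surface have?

A regular dodecahedron: V=20, E=30, F=12.
Attach a pentagonal antiprism (V=10, E=20, F=12) along a 5-gon: merge 5 vertices and 5 edges, delete both glued faces → V=25, E=45, F=22.
Attach a hendecagonal antiprism (V=22, E=44, F=24) along a 3-gon: merge 3 vertices and 3 edges, delete both glued faces → V=44, E=86, F=44.
Check: V − E + F = 44 − 86 + 44 = 2.

86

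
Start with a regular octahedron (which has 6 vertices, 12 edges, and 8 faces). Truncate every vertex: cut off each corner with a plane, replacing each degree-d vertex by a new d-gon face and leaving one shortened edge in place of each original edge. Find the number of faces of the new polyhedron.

14

Truncation replaces each original edge-end by a new vertex, so V′ = 2E = 24.
Each original edge survives, and each old vertex of degree d contributes d new edges; summing degrees gives Σd = 2E, so E′ = E + 2E = 3E = 36.
Each original face survives and each original vertex becomes one new face: F′ = F + V = 14.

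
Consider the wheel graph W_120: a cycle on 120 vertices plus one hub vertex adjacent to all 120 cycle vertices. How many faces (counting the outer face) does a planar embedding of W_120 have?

121

W_120 has V = 120 + 1 = 121 vertices and E = 2·120 = 240 edges.
By Euler's formula F = 2 − V + E = 2 − 121 + 240 = 121.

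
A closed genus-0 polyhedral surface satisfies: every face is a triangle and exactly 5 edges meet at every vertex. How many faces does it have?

Each face has 3 edges and each edge borders two faces, so 2E = 3F.
Each vertex has degree 5, so 5V = 2E and hence V = 3F/5.
Euler: V − E + F = 2 ⇒ (3F/5) − (3F/2) + F = 2.
Multiply by 10: (6 − 15 + 10)F = 20, i.e. 1F = 20.
So F = 20, E = 3·20/2 = 30, V = 3·20/5 = 12.

20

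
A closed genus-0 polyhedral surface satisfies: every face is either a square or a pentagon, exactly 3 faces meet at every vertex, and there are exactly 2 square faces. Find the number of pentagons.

Let x be the number of pentagons; then F = 2 + x.
Edge–face incidences: 2E = 4·2 + 5·x = 8 + 5x.
Every vertex has degree 3, so 3V = 2E.
Euler: V − E + F = 2 ⇒ (2E)/3 − E + (2 + x) = 2.
Multiply by 6: 2·(2E) − 3·(2E) + 6·(2 + x) = 12, i.e. 12 + 6x − (8 + 5x) = 12.
Collecting terms: x + 4 = 12, so x = 8.
Then 2E = 8 + 5·8 = 48, so E = 24, V = 2E/3 = 16, F = 2 + 8 = 10.

8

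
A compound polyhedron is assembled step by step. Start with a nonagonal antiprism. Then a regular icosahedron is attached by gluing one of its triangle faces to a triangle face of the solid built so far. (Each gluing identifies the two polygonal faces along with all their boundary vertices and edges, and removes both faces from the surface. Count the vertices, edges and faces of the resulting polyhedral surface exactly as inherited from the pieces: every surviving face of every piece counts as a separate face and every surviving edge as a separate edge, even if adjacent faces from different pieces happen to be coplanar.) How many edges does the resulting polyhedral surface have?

A nonagonal antiprism: V=18, E=36, F=20.
Attach a regular icosahedron (V=12, E=30, F=20) along a 3-gon: merge 3 vertices and 3 edges, delete both glued faces → V=27, E=63, F=38.
Check: V − E + F = 27 − 63 + 38 = 2.

63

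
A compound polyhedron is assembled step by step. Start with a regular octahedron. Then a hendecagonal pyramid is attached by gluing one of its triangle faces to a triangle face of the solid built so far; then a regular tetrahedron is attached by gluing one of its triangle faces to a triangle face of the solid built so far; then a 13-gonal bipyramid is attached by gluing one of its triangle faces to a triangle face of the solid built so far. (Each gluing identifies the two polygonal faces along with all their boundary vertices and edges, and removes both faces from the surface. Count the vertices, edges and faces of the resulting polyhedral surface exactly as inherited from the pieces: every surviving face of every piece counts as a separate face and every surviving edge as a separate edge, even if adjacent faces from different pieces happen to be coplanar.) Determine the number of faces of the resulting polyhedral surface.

A regular octahedron: V=6, E=12, F=8.
Attach a hendecagonal pyramid (V=12, E=22, F=12) along a 3-gon: merge 3 vertices and 3 edges, delete both glued faces → V=15, E=31, F=18.
Attach a regular tetrahedron (V=4, E=6, F=4) along a 3-gon: merge 3 vertices and 3 edges, delete both glued faces → V=16, E=34, F=20.
Attach a 13-gonal bipyramid (V=15, E=39, F=26) along a 3-gon: merge 3 vertices and 3 edges, delete both glued faces → V=28, E=70, F=44.
Check: V − E + F = 28 − 70 + 44 = 2.

44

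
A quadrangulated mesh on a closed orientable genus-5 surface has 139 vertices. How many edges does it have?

294

χ = 2 − 2·5 = -8, and every face is a square so 4F = 2E.
V − E + F = -8 with E = 4F/2 gives 139 − (4/2 − 1)·F = -8, so F = 147 and E = 294.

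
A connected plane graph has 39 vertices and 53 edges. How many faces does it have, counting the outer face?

16

Euler's formula for a connected plane graph: V − E + F = 2, so F = 2 − 39 + 53 = 16.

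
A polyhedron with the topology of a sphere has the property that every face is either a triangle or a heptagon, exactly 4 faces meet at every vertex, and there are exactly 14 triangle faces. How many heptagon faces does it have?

2

Let x be the number of heptagons; then F = 14 + x.
Edge–face incidences: 2E = 3·14 + 7·x = 42 + 7x.
Every vertex has degree 4, so 4V = 2E.
Euler: V − E + F = 2 ⇒ (2E)/4 − E + (14 + x) = 2.
Multiply by 8: 2·(2E) − 4·(2E) + 8·(14 + x) = 16, i.e. 112 + 8x − 2·(42 + 7x) = 16.
Collecting terms: −6x + 28 = 16, so −6x = −12, so x = 2.
Then 2E = 42 + 7·2 = 56, so E = 28, V = 2E/4 = 14, F = 14 + 2 = 16.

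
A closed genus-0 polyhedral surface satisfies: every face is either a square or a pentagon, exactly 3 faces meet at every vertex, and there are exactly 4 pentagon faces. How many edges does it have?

18

Let x be the number of squares; then F = 4 + x.
Edge–face incidences: 2E = 5·4 + 4·x = 20 + 4x.
Every vertex has degree 3, so 3V = 2E.
Euler: V − E + F = 2 ⇒ (2E)/3 − E + (4 + x) = 2.
Multiply by 6: 2·(2E) − 3·(2E) + 6·(4 + x) = 12, i.e. 24 + 6x − (20 + 4x) = 12.
Collecting terms: 2x + 4 = 12, so 2x = 8, so x = 4.
Then 2E = 20 + 4·4 = 36, so E = 18, V = 2E/3 = 12, F = 4 + 4 = 8.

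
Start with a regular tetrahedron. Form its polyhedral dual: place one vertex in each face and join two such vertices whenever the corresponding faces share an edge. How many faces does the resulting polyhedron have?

4

The base solid has V = 4, E = 6, F = 4.
The dual swaps V and F and preserves E: V′ = F = 4, E′ = E = 6, F′ = V = 4.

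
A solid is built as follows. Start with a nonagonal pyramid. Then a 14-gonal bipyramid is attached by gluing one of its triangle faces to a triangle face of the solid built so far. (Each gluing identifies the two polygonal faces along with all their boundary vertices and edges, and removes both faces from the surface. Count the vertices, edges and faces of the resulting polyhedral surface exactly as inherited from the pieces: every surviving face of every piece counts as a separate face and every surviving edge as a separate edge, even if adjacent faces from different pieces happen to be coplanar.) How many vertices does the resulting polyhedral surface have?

23

A nonagonal pyramid: V=10, E=18, F=10.
Attach a 14-gonal bipyramid (V=16, E=42, F=28) along a 3-gon: merge 3 vertices and 3 edges, delete both glued faces → V=23, E=57, F=36.
Check: V − E + F = 23 − 57 + 36 = 2.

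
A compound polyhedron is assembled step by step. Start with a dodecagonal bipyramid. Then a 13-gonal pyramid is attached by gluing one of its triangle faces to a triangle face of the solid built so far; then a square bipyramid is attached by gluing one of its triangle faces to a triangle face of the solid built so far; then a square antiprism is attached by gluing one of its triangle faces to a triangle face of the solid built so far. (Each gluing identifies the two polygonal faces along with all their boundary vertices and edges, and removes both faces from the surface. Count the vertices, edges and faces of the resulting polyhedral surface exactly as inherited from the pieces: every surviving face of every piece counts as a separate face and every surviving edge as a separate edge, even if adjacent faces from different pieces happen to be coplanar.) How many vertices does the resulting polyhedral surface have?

A dodecagonal bipyramid: V=14, E=36, F=24.
Attach a 13-gonal pyramid (V=14, E=26, F=14) along a 3-gon: merge 3 vertices and 3 edges, delete both glued faces → V=25, E=59, F=36.
Attach a square bipyramid (V=6, E=12, F=8) along a 3-gon: merge 3 vertices and 3 edges, delete both glued faces → V=28, E=68, F=42.
Attach a square antiprism (V=8, E=16, F=10) along a 3-gon: merge 3 vertices and 3 edges, delete both glued faces → V=33, E=81, F=50.
Check: V − E + F = 33 − 81 + 50 = 2.

33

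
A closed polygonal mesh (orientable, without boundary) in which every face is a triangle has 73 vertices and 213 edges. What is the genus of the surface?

0

Every face is a triangle and each edge borders two faces, so 3F = 2·213, giving F = 142.
χ = V − E + F = 73 − 213 + 142 = 2.
For a closed orientable surface χ = 2 − 2g, so g = (2 − (2))/2 = 0.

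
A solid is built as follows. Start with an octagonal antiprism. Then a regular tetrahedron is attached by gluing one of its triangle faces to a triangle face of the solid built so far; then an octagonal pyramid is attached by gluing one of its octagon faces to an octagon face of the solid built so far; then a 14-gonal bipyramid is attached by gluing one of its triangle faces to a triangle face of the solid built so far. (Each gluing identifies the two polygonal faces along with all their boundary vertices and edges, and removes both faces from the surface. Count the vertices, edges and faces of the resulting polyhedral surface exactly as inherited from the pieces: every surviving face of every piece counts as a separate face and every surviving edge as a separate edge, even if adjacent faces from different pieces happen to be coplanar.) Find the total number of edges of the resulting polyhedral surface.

82

An octagonal antiprism: V=16, E=32, F=18.
Attach a regular tetrahedron (V=4, E=6, F=4) along a 3-gon: merge 3 vertices and 3 edges, delete both glued faces → V=17, E=35, F=20.
Attach an octagonal pyramid (V=9, E=16, F=9) along an 8-gon: merge 8 vertices and 8 edges, delete both glued faces → V=18, E=43, F=27.
Attach a 14-gonal bipyramid (V=16, E=42, F=28) along a 3-gon: merge 3 vertices and 3 edges, delete both glued faces → V=31, E=82, F=53.
Check: V − E + F = 31 − 82 + 53 = 2.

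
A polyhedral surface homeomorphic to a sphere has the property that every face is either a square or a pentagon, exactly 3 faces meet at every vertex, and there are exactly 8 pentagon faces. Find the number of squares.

Let x be the number of squares; then F = 8 + x.
Edge–face incidences: 2E = 5·8 + 4·x = 40 + 4x.
Every vertex has degree 3, so 3V = 2E.
Euler: V − E + F = 2 ⇒ (2E)/3 − E + (8 + x) = 2.
Multiply by 6: 2·(2E) − 3·(2E) + 6·(8 + x) = 12, i.e. 48 + 6x − (40 + 4x) = 12.
Collecting terms: 2x + 8 = 12, so 2x = 4, so x = 2.
Then 2E = 40 + 4·2 = 48, so E = 24, V = 2E/3 = 16, F = 8 + 2 = 10.

2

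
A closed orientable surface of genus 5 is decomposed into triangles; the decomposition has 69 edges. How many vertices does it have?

χ = 2 − 2·5 = -8, and every face is a triangle so 3F = 2E.
F = 2E/3 = 46. Then V = -8 + E − F = -8 + 69 − 46 = 15.

15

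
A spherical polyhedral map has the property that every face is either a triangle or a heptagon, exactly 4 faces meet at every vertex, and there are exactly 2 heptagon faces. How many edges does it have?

28

Let x be the number of triangles; then F = 2 + x.
Edge–face incidences: 2E = 7·2 + 3·x = 14 + 3x.
Every vertex has degree 4, so 4V = 2E.
Euler: V − E + F = 2 ⇒ (2E)/4 − E + (2 + x) = 2.
Multiply by 8: 2·(2E) − 4·(2E) + 8·(2 + x) = 16, i.e. 16 + 8x − 2·(14 + 3x) = 16.
Collecting terms: 2x − 12 = 16, so 2x = 28, so x = 14.
Then 2E = 14 + 3·14 = 56, so E = 28, V = 2E/4 = 14, F = 2 + 14 = 16.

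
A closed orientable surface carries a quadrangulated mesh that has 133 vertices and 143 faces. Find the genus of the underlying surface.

Every face is a square, so 2E = 4·143 = 572, giving E = 286.
χ = V − E + F = 133 − 286 + 143 = -10.
For a closed orientable surface χ = 2 − 2g, so g = (2 − (-10))/2 = 6.

6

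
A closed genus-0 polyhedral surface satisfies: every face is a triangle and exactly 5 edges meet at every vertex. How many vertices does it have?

12

Each face has 3 edges and each edge borders two faces, so 2E = 3F.
Each vertex has degree 5, so 5V = 2E and hence V = 3F/5.
Euler: V − E + F = 2 ⇒ (3F/5) − (3F/2) + F = 2.
Multiply by 10: (6 − 15 + 10)F = 20, i.e. 1F = 20.
So F = 20, E = 3·20/2 = 30, V = 3·20/5 = 12.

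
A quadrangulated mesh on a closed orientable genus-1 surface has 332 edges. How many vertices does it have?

166

χ = 2 − 2·1 = 0, and every face is a square so 4F = 2E.
F = 2E/4 = 166. Then V = 0 + E − F = 0 + 332 − 166 = 166.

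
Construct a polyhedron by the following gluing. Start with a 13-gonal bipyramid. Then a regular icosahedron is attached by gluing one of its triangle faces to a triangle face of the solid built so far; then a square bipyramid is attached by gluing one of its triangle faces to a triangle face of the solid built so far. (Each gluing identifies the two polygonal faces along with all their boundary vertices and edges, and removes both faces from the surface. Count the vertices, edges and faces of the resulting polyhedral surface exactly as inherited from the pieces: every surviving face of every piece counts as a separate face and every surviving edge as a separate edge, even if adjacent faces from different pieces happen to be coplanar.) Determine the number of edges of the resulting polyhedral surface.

75

A 13-gonal bipyramid: V=15, E=39, F=26.
Attach a regular icosahedron (V=12, E=30, F=20) along a 3-gon: merge 3 vertices and 3 edges, delete both glued faces → V=24, E=66, F=44.
Attach a square bipyramid (V=6, E=12, F=8) along a 3-gon: merge 3 vertices and 3 edges, delete both glued faces → V=27, E=75, F=50.
Check: V − E + F = 27 − 75 + 50 = 2.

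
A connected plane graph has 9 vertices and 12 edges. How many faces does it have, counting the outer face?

Euler's formula for a connected plane graph: V − E + F = 2, so F = 2 − 9 + 12 = 5.

5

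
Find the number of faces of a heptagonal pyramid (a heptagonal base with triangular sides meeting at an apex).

8

A pyramid on an n-gon base has one n-gon and n triangles: V = 7 + 1 = 8, E = 2·7 = 14, F = 7 + 1 = 8.
Check: V − E + F = 8 − 14 + 8 = 2.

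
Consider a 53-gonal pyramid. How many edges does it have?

106

A pyramid on an n-gon base has one n-gon and n triangles: V = 53 + 1 = 54, E = 2·53 = 106, F = 53 + 1 = 54.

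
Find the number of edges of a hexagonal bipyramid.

A bipyramid over an n-gon has 2n triangular faces and n + 2 vertices: V = 6 + 2 = 8, E = 3·6 = 18, F = 2·6 = 12.

18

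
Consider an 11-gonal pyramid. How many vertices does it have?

12

A pyramid on an n-gon base has one n-gon and n triangles: V = 11 + 1 = 12, E = 2·11 = 22, F = 11 + 1 = 12.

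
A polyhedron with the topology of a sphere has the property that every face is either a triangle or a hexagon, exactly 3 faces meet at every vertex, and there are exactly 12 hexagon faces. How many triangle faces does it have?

Let x be the number of triangles; then F = 12 + x.
Edge–face incidences: 2E = 6·12 + 3·x = 72 + 3x.
Every vertex has degree 3, so 3V = 2E.
Euler: V − E + F = 2 ⇒ (2E)/3 − E + (12 + x) = 2.
Multiply by 6: 2·(2E) − 3·(2E) + 6·(12 + x) = 12, i.e. 72 + 6x − (72 + 3x) = 12.
Collecting terms: 3x = 12, so x = 4.
Then 2E = 72 + 3·4 = 84, so E = 42, V = 2E/3 = 28, F = 12 + 4 = 16.

4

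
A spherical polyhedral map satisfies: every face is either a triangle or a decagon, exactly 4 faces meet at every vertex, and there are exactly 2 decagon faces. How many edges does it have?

40

Let x be the number of triangles; then F = 2 + x.
Edge–face incidences: 2E = 10·2 + 3·x = 20 + 3x.
Every vertex has degree 4, so 4V = 2E.
Euler: V − E + F = 2 ⇒ (2E)/4 − E + (2 + x) = 2.
Multiply by 8: 2·(2E) − 4·(2E) + 8·(2 + x) = 16, i.e. 16 + 8x − 2·(20 + 3x) = 16.
Collecting terms: 2x − 24 = 16, so 2x = 40, so x = 20.
Then 2E = 20 + 3·20 = 80, so E = 40, V = 2E/4 = 20, F = 2 + 20 = 22.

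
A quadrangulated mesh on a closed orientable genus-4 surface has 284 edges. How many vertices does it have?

136

χ = 2 − 2·4 = -6, and every face is a square so 4F = 2E.
F = 2E/4 = 142. Then V = -6 + E − F = -6 + 284 − 142 = 136.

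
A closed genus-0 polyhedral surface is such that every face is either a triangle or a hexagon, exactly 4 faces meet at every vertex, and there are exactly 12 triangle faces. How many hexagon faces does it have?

Let x be the number of hexagons; then F = 12 + x.
Edge–face incidences: 2E = 3·12 + 6·x = 36 + 6x.
Every vertex has degree 4, so 4V = 2E.
Euler: V − E + F = 2 ⇒ (2E)/4 − E + (12 + x) = 2.
Multiply by 8: 2·(2E) − 4·(2E) + 8·(12 + x) = 16, i.e. 96 + 8x − 2·(36 + 6x) = 16.
Collecting terms: −4x + 24 = 16, so −4x = −8, so x = 2.
Then 2E = 36 + 6·2 = 48, so E = 24, V = 2E/4 = 12, F = 12 + 2 = 14.

2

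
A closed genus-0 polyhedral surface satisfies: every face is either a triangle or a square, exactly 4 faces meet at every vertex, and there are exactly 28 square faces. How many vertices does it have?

34

Let x be the number of triangles; then F = 28 + x.
Edge–face incidences: 2E = 4·28 + 3·x = 112 + 3x.
Every vertex has degree 4, so 4V = 2E.
Euler: V − E + F = 2 ⇒ (2E)/4 − E + (28 + x) = 2.
Multiply by 8: 2·(2E) − 4·(2E) + 8·(28 + x) = 16, i.e. 224 + 8x − 2·(112 + 3x) = 16.
Collecting terms: 2x = 16, so x = 8.
Then 2E = 112 + 3·8 = 136, so E = 68, V = 2E/4 = 34, F = 28 + 8 = 36.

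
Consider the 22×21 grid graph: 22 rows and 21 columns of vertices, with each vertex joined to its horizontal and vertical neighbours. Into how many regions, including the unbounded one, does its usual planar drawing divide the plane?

421

The grid has V = 22·21 = 462 vertices and E = 22·20 + 21·21 = 881 edges.
F = 2 − V + E = 2 − 462 + 881 = 421.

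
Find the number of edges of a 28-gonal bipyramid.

A bipyramid over an n-gon has 2n triangular faces and n + 2 vertices: V = 28 + 2 = 30, E = 3·28 = 84, F = 2·28 = 56.
Check: V − E + F = 30 − 84 + 56 = 2.

84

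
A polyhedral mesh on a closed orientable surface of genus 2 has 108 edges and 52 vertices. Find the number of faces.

54

For a closed orientable surface of genus 2, χ = 2 − 2·2 = -2.
F = -2 − V + E = -2 − 52 + 108 = 54.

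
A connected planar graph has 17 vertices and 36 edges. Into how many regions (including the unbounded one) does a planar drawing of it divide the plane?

21

Euler's formula for a connected plane graph: V − E + F = 2, so F = 2 − 17 + 36 = 21.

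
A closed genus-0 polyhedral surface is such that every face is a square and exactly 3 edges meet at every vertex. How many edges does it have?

12

Each face has 4 edges and each edge borders two faces, so 2E = 4F.
Each vertex has degree 3, so 3V = 2E and hence V = 4F/3.
Euler: V − E + F = 2 ⇒ (4F/3) − (4F/2) + F = 2.
Multiply by 6: (8 − 12 + 6)F = 12, i.e. 2F = 12.
So F = 6, E = 4·6/2 = 12, V = 4·6/3 = 8.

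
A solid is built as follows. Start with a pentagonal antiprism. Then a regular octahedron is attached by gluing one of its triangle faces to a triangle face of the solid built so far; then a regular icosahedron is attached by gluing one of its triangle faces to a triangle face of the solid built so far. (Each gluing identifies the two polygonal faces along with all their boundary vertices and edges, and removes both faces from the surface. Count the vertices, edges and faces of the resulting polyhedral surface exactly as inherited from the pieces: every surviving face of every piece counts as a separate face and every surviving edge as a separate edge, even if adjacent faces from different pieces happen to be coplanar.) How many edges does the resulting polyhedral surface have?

A pentagonal antiprism: V=10, E=20, F=12.
Attach a regular octahedron (V=6, E=12, F=8) along a 3-gon: merge 3 vertices and 3 edges, delete both glued faces → V=13, E=29, F=18.
Attach a regular icosahedron (V=12, E=30, F=20) along a 3-gon: merge 3 vertices and 3 edges, delete both glued faces → V=22, E=56, F=36.
Check: V − E + F = 22 − 56 + 36 = 2.

56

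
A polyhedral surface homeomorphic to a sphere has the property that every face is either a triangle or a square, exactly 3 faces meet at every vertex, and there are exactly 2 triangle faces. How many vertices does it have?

Let x be the number of squares; then F = 2 + x.
Edge–face incidences: 2E = 3·2 + 4·x = 6 + 4x.
Every vertex has degree 3, so 3V = 2E.
Euler: V − E + F = 2 ⇒ (2E)/3 − E + (2 + x) = 2.
Multiply by 6: 2·(2E) − 3·(2E) + 6·(2 + x) = 12, i.e. 12 + 6x − (6 + 4x) = 12.
Collecting terms: 2x + 6 = 12, so 2x = 6, so x = 3.
Then 2E = 6 + 4·3 = 18, so E = 9, V = 2E/3 = 6, F = 2 + 3 = 5.

6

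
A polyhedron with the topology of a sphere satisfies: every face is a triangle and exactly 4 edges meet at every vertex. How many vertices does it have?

Each face has 3 edges and each edge borders two faces, so 2E = 3F.
Each vertex has degree 4, so 4V = 2E and hence V = 3F/4.
Euler: V − E + F = 2 ⇒ (3F/4) − (3F/2) + F = 2.
Multiply by 8: (6 − 12 + 8)F = 16, i.e. 2F = 16.
So F = 8, E = 3·8/2 = 12, V = 3·8/4 = 6.

6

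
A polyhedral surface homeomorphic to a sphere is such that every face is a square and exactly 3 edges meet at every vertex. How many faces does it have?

6

Each face has 4 edges and each edge borders two faces, so 2E = 4F.
Each vertex has degree 3, so 3V = 2E and hence V = 4F/3.
Euler: V − E + F = 2 ⇒ (4F/3) − (4F/2) + F = 2.
Multiply by 6: (8 − 12 + 6)F = 12, i.e. 2F = 12.
So F = 6, E = 4·6/2 = 12, V = 4·6/3 = 8.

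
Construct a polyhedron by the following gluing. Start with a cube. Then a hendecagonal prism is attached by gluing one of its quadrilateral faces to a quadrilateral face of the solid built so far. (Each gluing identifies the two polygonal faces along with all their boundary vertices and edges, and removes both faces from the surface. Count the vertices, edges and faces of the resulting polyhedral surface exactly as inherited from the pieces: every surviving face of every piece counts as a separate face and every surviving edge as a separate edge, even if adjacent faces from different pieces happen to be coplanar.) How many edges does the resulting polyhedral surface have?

A cube: V=8, E=12, F=6.
Attach a hendecagonal prism (V=22, E=33, F=13) along a 4-gon: merge 4 vertices and 4 edges, delete both glued faces → V=26, E=41, F=17.
Check: V − E + F = 26 − 41 + 17 = 2.

41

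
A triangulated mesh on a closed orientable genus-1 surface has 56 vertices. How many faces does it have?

χ = 2 − 2·1 = 0, and every face is a triangle so 3F = 2E.
V − E + F = 0 with E = 3F/2 gives 56 − (3/2 − 1)·F = 0, so F = 112 and E = 168.

112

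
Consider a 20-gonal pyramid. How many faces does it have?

21

A pyramid on an n-gon base has one n-gon and n triangles: V = 20 + 1 = 21, E = 2·20 = 40, F = 20 + 1 = 21.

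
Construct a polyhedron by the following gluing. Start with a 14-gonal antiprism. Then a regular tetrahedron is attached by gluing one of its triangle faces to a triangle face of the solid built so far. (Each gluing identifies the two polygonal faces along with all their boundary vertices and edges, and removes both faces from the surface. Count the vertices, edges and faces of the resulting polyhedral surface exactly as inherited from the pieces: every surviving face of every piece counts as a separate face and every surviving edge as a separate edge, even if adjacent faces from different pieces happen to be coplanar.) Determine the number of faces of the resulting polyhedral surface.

32

A 14-gonal antiprism: V=28, E=56, F=30.
Attach a regular tetrahedron (V=4, E=6, F=4) along a 3-gon: merge 3 vertices and 3 edges, delete both glued faces → V=29, E=59, F=32.
Check: V − E + F = 29 − 59 + 32 = 2.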